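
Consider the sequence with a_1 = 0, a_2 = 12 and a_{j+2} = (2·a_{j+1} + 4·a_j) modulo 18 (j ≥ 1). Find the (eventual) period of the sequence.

We have a_1 = 0,  a_2 = 12,  a_3 = 6,  a_4 = 6,  a_5 = 0,  a_6 = 6,  a_7 = 12,  a_8 = 12,  a_9 = 0,  a_{10} = 12.
The sequence repeats with period 8.

8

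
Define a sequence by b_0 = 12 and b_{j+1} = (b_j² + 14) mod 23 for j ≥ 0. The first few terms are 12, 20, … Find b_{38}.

We have b_0 = 12; b_1 = 20; b_2 = 0; b_3 = 14; b_4 = 3; b_5 = 0.
Since b_5 = b_2 = 0, the sequence is eventually periodic: after a pre-period of length 2 it cycles with period 3.
For j ≥ 2, b_j depends only on (j - 2) mod 3. (38 - 2) mod 3 = 0, so b_{38} = b_2 = 0.

0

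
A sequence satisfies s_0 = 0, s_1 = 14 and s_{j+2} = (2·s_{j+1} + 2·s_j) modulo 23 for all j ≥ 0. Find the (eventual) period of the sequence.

Computing terms: s_0 = 0, s_1 = 14, s_2 = 5, s_3 = 15, s_4 = 17, s_5 = 18, s_6 = 1, s_7 = 15, s_8 = 9, s_9 = 2, s_{10} = 22, s_{11} = 2, s_{12} = 2, s_{13} = 8, s_{14} = 20, s_{15} = 10, s_{16} = 14, s_{17} = 2, s_{18} = 9, s_{19} = 22, s_{20} = 16, s_{21} = 7, s_{22} = 0, s_{23} = 14.
Since (s_{22}, s_{23}) = (s_0, s_1) = (0, 14) (two consecutive terms determine the rest), the sequence is periodic with period 22.

22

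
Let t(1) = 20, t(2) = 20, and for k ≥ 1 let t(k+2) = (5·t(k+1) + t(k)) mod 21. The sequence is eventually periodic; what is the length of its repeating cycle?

24

Computing terms: t(1) = 20; t(2) = 20; t(3) = 15; t(4) = 11; t(5) = 7; t(6) = 4; t(7) = 6; t(8) = 13; t(9) = 8; t(10) = 11; t(11) = 0; t(12) = 11; t(13) = 13; t(14) = 13; t(15) = 15; t(16) = 4; t(17) = 14; t(18) = 11; t(19) = 6; t(20) = 20; t(21) = 1; t(22) = 4; t(23) = 0; t(24) = 4; t(25) = 20; t(26) = 20.
Since (t(25), t(26)) = (t(1), t(2)) = (20, 20) (two consecutive terms determine the rest), the sequence is periodic with period 24.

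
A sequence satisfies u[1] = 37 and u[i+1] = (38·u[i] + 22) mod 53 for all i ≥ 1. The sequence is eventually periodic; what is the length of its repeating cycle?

u[1] = 37, u[2] = 50, u[3] = 14, u[4] = 24, u[5] = 33, u[6] = 4, u[7] = 15, u[8] = 9, u[9] = 46, u[10] = 21, u[11] = 25, u[12] = 18, u[13] = 17, u[14] = 32, u[15] = 19, u[16] = 2, u[17] = 45, u[18] = 36, u[19] = 12, u[20] = 1, u[21] = 7, u[22] = 23, u[23] = 48, u[24] = 44, u[25] = 51, u[26] = 52, u[27] = 37.
The sequence repeats with period 26.

26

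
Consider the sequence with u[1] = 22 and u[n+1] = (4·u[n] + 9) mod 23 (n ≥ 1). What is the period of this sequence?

11

We have u[1] = 22; u[2] = 5; u[3] = 6; u[4] = 10; u[5] = 3; u[6] = 21; u[7] = 1; u[8] = 13; u[9] = 15; u[10] = 0; u[11] = 9; u[12] = 22.
The sequence repeats with period 11.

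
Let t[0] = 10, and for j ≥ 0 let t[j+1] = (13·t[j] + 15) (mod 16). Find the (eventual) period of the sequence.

16

We have t[0] = 10,  t[1] = 1,  t[2] = 12,  t[3] = 11,  t[4] = 14,  t[5] = 5,  t[6] = 0,  t[7] = 15,  t[8] = 2,  t[9] = 9,  t[10] = 4,  t[11] = 3,  t[12] = 6,  t[13] = 13,  t[14] = 8,  t[15] = 7,  t[16] = 10.
The sequence repeats with period 16.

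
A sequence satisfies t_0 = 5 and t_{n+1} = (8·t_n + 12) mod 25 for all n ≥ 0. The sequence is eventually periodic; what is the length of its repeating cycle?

We have t_0 = 5, t_1 = 2, t_2 = 3, t_3 = 11, t_4 = 0, t_5 = 12, t_6 = 8, t_7 = 1, t_8 = 20, t_9 = 22, t_{10} = 13, t_{11} = 16, t_{12} = 15, t_{13} = 7, t_{14} = 18, t_{15} = 6, t_{16} = 10, t_{17} = 17, t_{18} = 23, t_{19} = 21, t_{20} = 5.
The sequence repeats with period 20.

20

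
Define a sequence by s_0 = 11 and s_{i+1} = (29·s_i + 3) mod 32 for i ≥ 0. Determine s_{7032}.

We have s_0 = 11,  s_1 = 2,  s_2 = 29,  s_3 = 12,  s_4 = 31,  s_5 = 6,  s_6 = 17,  s_7 = 16,  s_8 = 19,  s_9 = 10,  s_{10} = 5,  s_{11} = 20,  s_{12} = 7,  s_{13} = 14,  s_{14} = 25,  s_{15} = 24,  s_{16} = 27,  s_{17} = 18,  s_{18} = 13,  s_{19} = 28,  s_{20} = 15,  s_{21} = 22,  s_{22} = 1,  s_{23} = 0,  s_{24} = 3,  s_{25} = 26,  s_{26} = 21,  s_{27} = 4,  s_{28} = 23,  s_{29} = 30,  s_{30} = 9,  s_{31} = 8,  s_{32} = 11.
The sequence repeats with period 32.
So s_{7032} = s_{0 + ((7032-0) mod 32)} = s_{24} = 3.

3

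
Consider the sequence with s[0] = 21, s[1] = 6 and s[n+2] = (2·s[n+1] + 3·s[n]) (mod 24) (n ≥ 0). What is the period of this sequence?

8

Listing terms: s[0] = 21,  s[1] = 6,  s[2] = 3,  s[3] = 0,  s[4] = 9,  s[5] = 18,  s[6] = 15,  s[7] = 12,  s[8] = 21,  s[9] = 6.
Since (s[8], s[9]) = (s[0], s[1]) = (21, 6) (two consecutive terms determine the rest), the sequence is periodic with period 8.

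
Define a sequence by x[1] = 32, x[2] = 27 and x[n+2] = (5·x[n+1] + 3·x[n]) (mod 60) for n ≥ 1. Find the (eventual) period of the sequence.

24

Listing terms: x[1] = 32,  x[2] = 27,  x[3] = 51,  x[4] = 36,  x[5] = 33,  x[6] = 33,  x[7] = 24,  x[8] = 39,  x[9] = 27,  x[10] = 12,  x[11] = 21,  x[12] = 21,  x[13] = 48,  x[14] = 3,  x[15] = 39,  x[16] = 24,  x[17] = 57,  x[18] = 57,  x[19] = 36,  x[20] = 51,  x[21] = 3,  x[22] = 48,  x[23] = 9,  x[24] = 9,  x[25] = 12,  x[26] = 27,  x[27] = 51.
Since (x[26], x[27]) = (x[2], x[3]) = (27, 51) (two consecutive terms determine the rest), the sequence is eventually periodic: after a pre-period of length 1 it cycles with period 24.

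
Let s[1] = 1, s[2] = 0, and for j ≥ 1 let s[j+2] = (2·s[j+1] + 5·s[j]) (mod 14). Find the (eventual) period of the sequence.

We have s[1] = 1, s[2] = 0, s[3] = 5, s[4] = 10, s[5] = 3, s[6] = 0, s[7] = 1, s[8] = 2, s[9] = 9, s[10] = 0, s[11] = 3, s[12] = 6, s[13] = 13, s[14] = 0, s[15] = 9, s[16] = 4, s[17] = 11, s[18] = 0, s[19] = 13, s[20] = 12, s[21] = 5, s[22] = 0, s[23] = 11, s[24] = 8, s[25] = 1, s[26] = 0.
The sequence repeats with period 24.

24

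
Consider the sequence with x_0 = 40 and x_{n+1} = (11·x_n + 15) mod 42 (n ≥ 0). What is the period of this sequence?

6

Computing terms: x_0 = 40, x_1 = 35, x_2 = 22, x_3 = 5, x_4 = 28, x_5 = 29, x_6 = 40.
The sequence repeats with period 6.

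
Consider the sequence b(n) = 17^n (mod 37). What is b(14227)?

Listing terms: b(0) = 1; b(1) = 17; b(2) = 30; b(3) = 29; b(4) = 12; b(5) = 19; b(6) = 27; b(7) = 15; b(8) = 33; b(9) = 6; b(10) = 28; b(11) = 32; b(12) = 26; b(13) = 35; b(14) = 3; b(15) = 14; b(16) = 16; b(17) = 13; b(18) = 36; b(19) = 20; b(20) = 7; b(21) = 8; b(22) = 25; b(23) = 18; b(24) = 10; b(25) = 22; b(26) = 4; b(27) = 31; b(28) = 9; b(29) = 5; b(30) = 11; b(31) = 2; b(32) = 34; b(33) = 23; b(34) = 21; b(35) = 24; b(36) = 1.
The sequence repeats with period 36.
(14227 - 0) mod 36 = 7, so b(14227) = b(7) = 15.

15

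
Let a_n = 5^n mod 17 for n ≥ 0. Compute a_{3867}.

Listing terms: a_0 = 1; a_1 = 5; a_2 = 8; a_3 = 6; a_4 = 13; a_5 = 14; a_6 = 2; a_7 = 10; a_8 = 16; a_9 = 12; a_{10} = 9; a_{11} = 11; a_{12} = 4; a_{13} = 3; a_{14} = 15; a_{15} = 7; a_{16} = 1.
The sequence repeats with period 16.
So a_{3867} = a_{0 + ((3867-0) mod 16)} = a_{11} = 11.

11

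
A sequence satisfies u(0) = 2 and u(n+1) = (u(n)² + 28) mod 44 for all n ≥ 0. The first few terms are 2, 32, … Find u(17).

40

u(0) = 2; u(1) = 32; u(2) = 40; u(3) = 0; u(4) = 28; u(5) = 20; u(6) = 32.
Since u(6) = u(1) = 32, the sequence is eventually periodic: after a pre-period of length 1 it cycles with period 5.
For n ≥ 1, u(n) depends only on (n - 1) mod 5. (17 - 1) mod 5 = 1, so u(17) = u(2) = 40.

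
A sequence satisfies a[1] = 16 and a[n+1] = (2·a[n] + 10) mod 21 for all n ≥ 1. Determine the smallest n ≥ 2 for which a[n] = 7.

5

a[1] = 16,  a[2] = 0,  a[3] = 10,  a[4] = 9,  a[5] = 7,  a[6] = 3,  a[7] = 16.
The sequence repeats with period 6.
The value 7 first appears (with n ≥ 2) at a[5].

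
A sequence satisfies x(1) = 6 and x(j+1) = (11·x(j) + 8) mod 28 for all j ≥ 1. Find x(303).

Computing terms: x(1) = 6,  x(2) = 18,  x(3) = 10,  x(4) = 6.
Since x(4) = x(1) = 6, the sequence is periodic with period 3.
(303 - 1) mod 3 = 2, so x(303) = x(3) = 10.

10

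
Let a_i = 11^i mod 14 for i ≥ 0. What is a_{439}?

11

Listing terms: a_0 = 1,  a_1 = 11,  a_2 = 9,  a_3 = 1.
The sequence repeats with period 3.
So a_{439} = a_{0 + ((439-0) mod 3)} = a_1 = 11.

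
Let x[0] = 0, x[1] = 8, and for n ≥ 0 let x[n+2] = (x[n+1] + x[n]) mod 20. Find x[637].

16

Listing terms: x[0] = 0; x[1] = 8; x[2] = 8; x[3] = 16; x[4] = 4; x[5] = 0; x[6] = 4; x[7] = 4; x[8] = 8; x[9] = 12; x[10] = 0; x[11] = 12; x[12] = 12; x[13] = 4; x[14] = 16; x[15] = 0; x[16] = 16; x[17] = 16; x[18] = 12; x[19] = 8; x[20] = 0; x[21] = 8.
The sequence repeats with period 20.
(637 - 0) mod 20 = 17, so x[637] = x[17] = 16.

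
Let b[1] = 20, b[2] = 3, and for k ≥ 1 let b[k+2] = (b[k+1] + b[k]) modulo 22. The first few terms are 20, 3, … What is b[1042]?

b[1] = 20; b[2] = 3; b[3] = 1; b[4] = 4; b[5] = 5; b[6] = 9; b[7] = 14; b[8] = 1; b[9] = 15; b[10] = 16; b[11] = 9; b[12] = 3; b[13] = 12; b[14] = 15; b[15] = 5; b[16] = 20; b[17] = 3.
Since (b[16], b[17]) = (b[1], b[2]) = (20, 3) (two consecutive terms determine the rest), the sequence is periodic with period 15.
So b[1042] = b[1 + ((1042-1) mod 15)] = b[7] = 14.

14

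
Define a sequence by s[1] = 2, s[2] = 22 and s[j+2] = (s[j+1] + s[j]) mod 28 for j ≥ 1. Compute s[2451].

s[1] = 2; s[2] = 22; s[3] = 24; s[4] = 18; s[5] = 14; s[6] = 4; s[7] = 18; s[8] = 22; s[9] = 12; s[10] = 6; s[11] = 18; s[12] = 24; s[13] = 14; s[14] = 10; s[15] = 24; s[16] = 6; s[17] = 2; s[18] = 8; s[19] = 10; s[20] = 18; s[21] = 0; s[22] = 18; s[23] = 18; s[24] = 8; s[25] = 26; s[26] = 6; s[27] = 4; s[28] = 10; s[29] = 14; s[30] = 24; s[31] = 10; s[32] = 6; s[33] = 16; s[34] = 22; s[35] = 10; s[36] = 4; s[37] = 14; s[38] = 18; s[39] = 4; s[40] = 22; s[41] = 26; s[42] = 20; s[43] = 18; s[44] = 10; s[45] = 0; s[46] = 10; s[47] = 10; s[48] = 20; s[49] = 2; s[50] = 22.
The sequence repeats with period 48.
So s[2451] = s[1 + ((2451-1) mod 48)] = s[3] = 24.

24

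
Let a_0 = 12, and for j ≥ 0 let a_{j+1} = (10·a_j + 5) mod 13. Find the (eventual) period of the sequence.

6

We have a_0 = 12, a_1 = 8, a_2 = 7, a_3 = 10, a_4 = 1, a_5 = 2, a_6 = 12.
The sequence repeats with period 6.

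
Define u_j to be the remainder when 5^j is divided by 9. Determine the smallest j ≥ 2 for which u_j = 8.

3

Listing terms: u_1 = 5, u_2 = 7, u_3 = 8, u_4 = 4, u_5 = 2, u_6 = 1, u_7 = 5.
Since u_7 = u_1 = 5, the sequence is periodic with period 6.
The value 8 first appears (with j ≥ 2) at u_3.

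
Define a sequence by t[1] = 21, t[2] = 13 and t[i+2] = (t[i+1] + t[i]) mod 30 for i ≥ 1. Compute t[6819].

4

Computing terms: t[1] = 21, t[2] = 13, t[3] = 4, t[4] = 17, t[5] = 21, t[6] = 8, t[7] = 29, t[8] = 7, t[9] = 6, t[10] = 13, t[11] = 19, t[12] = 2, t[13] = 21, t[14] = 23, t[15] = 14, t[16] = 7, t[17] = 21, t[18] = 28, t[19] = 19, t[20] = 17, t[21] = 6, t[22] = 23, t[23] = 29, t[24] = 22, t[25] = 21, t[26] = 13.
The sequence repeats with period 24.
(6819 - 1) mod 24 = 2, so t[6819] = t[3] = 4.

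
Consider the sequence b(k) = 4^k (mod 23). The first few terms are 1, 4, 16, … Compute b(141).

13

b(0) = 1,  b(1) = 4,  b(2) = 16,  b(3) = 18,  b(4) = 3,  b(5) = 12,  b(6) = 2,  b(7) = 8,  b(8) = 9,  b(9) = 13,  b(10) = 6,  b(11) = 1.
Since b(11) = b(0) = 1, the sequence is periodic with period 11.
So b(141) = b(0 + ((141-0) mod 11)) = b(9) = 13.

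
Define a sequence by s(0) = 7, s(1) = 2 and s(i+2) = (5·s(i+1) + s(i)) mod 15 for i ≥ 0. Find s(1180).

2

We have s(0) = 7, s(1) = 2, s(2) = 2, s(3) = 12, s(4) = 2, s(5) = 7, s(6) = 7, s(7) = 12, s(8) = 7, s(9) = 2.
The sequence repeats with period 8.
(1180 - 0) mod 8 = 4, so s(1180) = s(4) = 2.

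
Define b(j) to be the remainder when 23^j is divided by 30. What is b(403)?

17

Computing terms: b(0) = 1,  b(1) = 23,  b(2) = 19,  b(3) = 17,  b(4) = 1.
Since b(4) = b(0) = 1, the sequence is periodic with period 4.
(403 - 0) mod 4 = 3, so b(403) = b(3) = 17.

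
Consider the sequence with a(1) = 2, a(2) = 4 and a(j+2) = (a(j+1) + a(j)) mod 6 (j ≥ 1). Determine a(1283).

0

a(1) = 2, a(2) = 4, a(3) = 0, a(4) = 4, a(5) = 4, a(6) = 2, a(7) = 0, a(8) = 2, a(9) = 2, a(10) = 4.
The sequence repeats with period 8.
(1283 - 1) mod 8 = 2, so a(1283) = a(3) = 0.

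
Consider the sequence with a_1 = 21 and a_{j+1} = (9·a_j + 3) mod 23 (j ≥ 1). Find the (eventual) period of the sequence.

11

We have a_1 = 21; a_2 = 8; a_3 = 6; a_4 = 11; a_5 = 10; a_6 = 1; a_7 = 12; a_8 = 19; a_9 = 13; a_{10} = 5; a_{11} = 2; a_{12} = 21.
The sequence repeats with period 11.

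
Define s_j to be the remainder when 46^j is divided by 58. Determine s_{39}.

s_1 = 46, s_2 = 28, s_3 = 12, s_4 = 30, s_5 = 46.
The sequence repeats with period 4.
So s_{39} = s_{1 + ((39-1) mod 4)} = s_3 = 12.

12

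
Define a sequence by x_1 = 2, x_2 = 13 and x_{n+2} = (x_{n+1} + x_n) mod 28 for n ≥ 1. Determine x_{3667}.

22

We have x_1 = 2,  x_2 = 13,  x_3 = 15,  x_4 = 0,  x_5 = 15,  x_6 = 15,  x_7 = 2,  x_8 = 17,  x_9 = 19,  x_{10} = 8,  x_{11} = 27,  x_{12} = 7,  x_{13} = 6,  x_{14} = 13,  x_{15} = 19,  x_{16} = 4,  x_{17} = 23,  x_{18} = 27,  x_{19} = 22,  x_{20} = 21,  x_{21} = 15,  x_{22} = 8,  x_{23} = 23,  x_{24} = 3,  x_{25} = 26,  x_{26} = 1,  x_{27} = 27,  x_{28} = 0,  x_{29} = 27,  x_{30} = 27,  x_{31} = 26,  x_{32} = 25,  x_{33} = 23,  x_{34} = 20,  x_{35} = 15,  x_{36} = 7,  x_{37} = 22,  x_{38} = 1,  x_{39} = 23,  x_{40} = 24,  x_{41} = 19,  x_{42} = 15,  x_{43} = 6,  x_{44} = 21,  x_{45} = 27,  x_{46} = 20,  x_{47} = 19,  x_{48} = 11,  x_{49} = 2,  x_{50} = 13.
The sequence repeats with period 48.
(3667 - 1) mod 48 = 18, so x_{3667} = x_{19} = 22.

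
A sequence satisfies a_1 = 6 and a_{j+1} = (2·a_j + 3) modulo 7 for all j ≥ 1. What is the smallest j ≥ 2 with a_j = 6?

4

We have a_1 = 6, a_2 = 1, a_3 = 5, a_4 = 6.
Since a_4 = a_1 = 6, the sequence is periodic with period 3.
The value 6 next appears (with j ≥ 2) at a_4.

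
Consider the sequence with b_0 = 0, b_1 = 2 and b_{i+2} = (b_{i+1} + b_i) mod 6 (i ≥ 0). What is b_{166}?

4

We have b_0 = 0, b_1 = 2, b_2 = 2, b_3 = 4, b_4 = 0, b_5 = 4, b_6 = 4, b_7 = 2, b_8 = 0, b_9 = 2.
Since (b_8, b_9) = (b_0, b_1) = (0, 2) (two consecutive terms determine the rest), the sequence is periodic with period 8.
So b_{166} = b_{0 + ((166-0) mod 8)} = b_6 = 4.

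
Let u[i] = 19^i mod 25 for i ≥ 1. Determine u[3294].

21

Computing terms: u[1] = 19; u[2] = 11; u[3] = 9; u[4] = 21; u[5] = 24; u[6] = 6; u[7] = 14; u[8] = 16; u[9] = 4; u[10] = 1; u[11] = 19.
The sequence repeats with period 10.
(3294 - 1) mod 10 = 3, so u[3294] = u[4] = 21.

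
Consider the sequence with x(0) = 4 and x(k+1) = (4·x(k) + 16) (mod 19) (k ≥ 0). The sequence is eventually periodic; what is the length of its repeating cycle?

We have x(0) = 4,  x(1) = 13,  x(2) = 11,  x(3) = 3,  x(4) = 9,  x(5) = 14,  x(6) = 15,  x(7) = 0,  x(8) = 16,  x(9) = 4.
Since x(9) = x(0) = 4, the sequence is periodic with period 9.

9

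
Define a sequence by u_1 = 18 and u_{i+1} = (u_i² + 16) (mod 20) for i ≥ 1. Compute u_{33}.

16

Computing terms: u_1 = 18,  u_2 = 0,  u_3 = 16,  u_4 = 12,  u_5 = 0.
Since u_5 = u_2 = 0, the sequence is eventually periodic: after a pre-period of length 1 it cycles with period 3.
For i ≥ 2, u_i depends only on (i - 2) mod 3. (33 - 2) mod 3 = 1, so u_{33} = u_3 = 16.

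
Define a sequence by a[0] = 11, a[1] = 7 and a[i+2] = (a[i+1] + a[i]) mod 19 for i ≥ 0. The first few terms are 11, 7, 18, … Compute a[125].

15

We have a[0] = 11, a[1] = 7, a[2] = 18, a[3] = 6, a[4] = 5, a[5] = 11, a[6] = 16, a[7] = 8, a[8] = 5, a[9] = 13, a[10] = 18, a[11] = 12, a[12] = 11, a[13] = 4, a[14] = 15, a[15] = 0, a[16] = 15, a[17] = 15, a[18] = 11, a[19] = 7.
Since (a[18], a[19]) = (a[0], a[1]) = (11, 7) (two consecutive terms determine the rest), the sequence is periodic with period 18.
So a[125] = a[0 + ((125-0) mod 18)] = a[17] = 15.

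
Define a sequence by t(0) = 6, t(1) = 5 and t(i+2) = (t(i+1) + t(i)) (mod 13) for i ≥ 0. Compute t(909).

1

t(0) = 6; t(1) = 5; t(2) = 11; t(3) = 3; t(4) = 1; t(5) = 4; t(6) = 5; t(7) = 9; t(8) = 1; t(9) = 10; t(10) = 11; t(11) = 8; t(12) = 6; t(13) = 1; t(14) = 7; t(15) = 8; t(16) = 2; t(17) = 10; t(18) = 12; t(19) = 9; t(20) = 8; t(21) = 4; t(22) = 12; t(23) = 3; t(24) = 2; t(25) = 5; t(26) = 7; t(27) = 12; t(28) = 6; t(29) = 5.
Since (t(28), t(29)) = (t(0), t(1)) = (6, 5) (two consecutive terms determine the rest), the sequence is periodic with period 28.
So t(909) = t(0 + ((909-0) mod 28)) = t(13) = 1.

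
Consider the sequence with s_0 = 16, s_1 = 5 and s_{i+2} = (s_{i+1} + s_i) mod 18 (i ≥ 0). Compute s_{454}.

9

Computing terms: s_0 = 16, s_1 = 5, s_2 = 3, s_3 = 8, s_4 = 11, s_5 = 1, s_6 = 12, s_7 = 13, s_8 = 7, s_9 = 2, s_{10} = 9, s_{11} = 11, s_{12} = 2, s_{13} = 13, s_{14} = 15, s_{15} = 10, s_{16} = 7, s_{17} = 17, s_{18} = 6, s_{19} = 5, s_{20} = 11, s_{21} = 16, s_{22} = 9, s_{23} = 7, s_{24} = 16, s_{25} = 5.
Since (s_{24}, s_{25}) = (s_0, s_1) = (16, 5) (two consecutive terms determine the rest), the sequence is periodic with period 24.
So s_{454} = s_{0 + ((454-0) mod 24)} = s_{22} = 9.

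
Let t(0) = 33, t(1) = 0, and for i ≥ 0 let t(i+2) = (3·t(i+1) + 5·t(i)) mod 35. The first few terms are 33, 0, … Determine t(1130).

25

Listing terms: t(0) = 33, t(1) = 0, t(2) = 25, t(3) = 5, t(4) = 0, t(5) = 25.
Since (t(4), t(5)) = (t(1), t(2)) = (0, 25) (two consecutive terms determine the rest), the sequence is eventually periodic: after a pre-period of length 1 it cycles with period 3.
For i ≥ 1, t(i) depends only on (i - 1) mod 3. (1130 - 1) mod 3 = 1, so t(1130) = t(2) = 25.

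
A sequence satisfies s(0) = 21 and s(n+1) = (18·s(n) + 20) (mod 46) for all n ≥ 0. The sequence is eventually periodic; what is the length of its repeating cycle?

11

Listing terms: s(0) = 21,  s(1) = 30,  s(2) = 8,  s(3) = 26,  s(4) = 28,  s(5) = 18,  s(6) = 22,  s(7) = 2,  s(8) = 10,  s(9) = 16,  s(10) = 32,  s(11) = 44,  s(12) = 30.
Since s(12) = s(1) = 30, the sequence is eventually periodic: after a pre-period of length 1 it cycles with period 11.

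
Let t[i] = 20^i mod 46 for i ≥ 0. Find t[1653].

42

Computing terms: t[0] = 1; t[1] = 20; t[2] = 32; t[3] = 42; t[4] = 12; t[5] = 10; t[6] = 16; t[7] = 44; t[8] = 6; t[9] = 28; t[10] = 8; t[11] = 22; t[12] = 26; t[13] = 14; t[14] = 4; t[15] = 34; t[16] = 36; t[17] = 30; t[18] = 2; t[19] = 40; t[20] = 18; t[21] = 38; t[22] = 24; t[23] = 20.
Since t[23] = t[1] = 20, the sequence is eventually periodic: after a pre-period of length 1 it cycles with period 22.
For i ≥ 1, t[i] depends only on (i - 1) mod 22. (1653 - 1) mod 22 = 2, so t[1653] = t[3] = 42.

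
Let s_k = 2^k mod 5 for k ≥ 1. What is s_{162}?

s_1 = 2,  s_2 = 4,  s_3 = 3,  s_4 = 1,  s_5 = 2.
Since s_5 = s_1 = 2, the sequence is periodic with period 4.
(162 - 1) mod 4 = 1, so s_{162} = s_2 = 4.

4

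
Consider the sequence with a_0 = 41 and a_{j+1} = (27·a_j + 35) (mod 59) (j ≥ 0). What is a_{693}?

Computing terms: a_0 = 41, a_1 = 21, a_2 = 12, a_3 = 5, a_4 = 52, a_5 = 23, a_6 = 7, a_7 = 47, a_8 = 6, a_9 = 20, a_{10} = 44, a_{11} = 43, a_{12} = 16, a_{13} = 54, a_{14} = 18, a_{15} = 49, a_{16} = 1, a_{17} = 3, a_{18} = 57, a_{19} = 40, a_{20} = 53, a_{21} = 50, a_{22} = 28, a_{23} = 24, a_{24} = 34, a_{25} = 9, a_{26} = 42, a_{27} = 48, a_{28} = 33, a_{29} = 41.
The sequence repeats with period 29.
So a_{693} = a_{0 + ((693-0) mod 29)} = a_{26} = 42.

42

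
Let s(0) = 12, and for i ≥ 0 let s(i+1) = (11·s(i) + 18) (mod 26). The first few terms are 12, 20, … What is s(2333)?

22

s(0) = 12; s(1) = 20; s(2) = 4; s(3) = 10; s(4) = 24; s(5) = 22; s(6) = 0; s(7) = 18; s(8) = 8; s(9) = 2; s(10) = 14; s(11) = 16; s(12) = 12.
The sequence repeats with period 12.
So s(2333) = s(0 + ((2333-0) mod 12)) = s(5) = 22.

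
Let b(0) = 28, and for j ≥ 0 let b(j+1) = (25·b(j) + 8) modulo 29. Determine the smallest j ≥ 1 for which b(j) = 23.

Computing terms: b(0) = 28; b(1) = 12; b(2) = 18; b(3) = 23; b(4) = 3; b(5) = 25; b(6) = 24; b(7) = 28.
Since b(7) = b(0) = 28, the sequence is periodic with period 7.
The value 23 first appears (with j ≥ 1) at b(3).

3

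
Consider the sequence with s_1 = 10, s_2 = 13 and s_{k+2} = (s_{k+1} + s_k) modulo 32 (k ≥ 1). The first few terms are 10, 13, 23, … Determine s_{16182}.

Computing terms: s_1 = 10,  s_2 = 13,  s_3 = 23,  s_4 = 4,  s_5 = 27,  s_6 = 31,  s_7 = 26,  s_8 = 25,  s_9 = 19,  s_{10} = 12,  s_{11} = 31,  s_{12} = 11,  s_{13} = 10,  s_{14} = 21,  s_{15} = 31,  s_{16} = 20,  s_{17} = 19,  s_{18} = 7,  s_{19} = 26,  s_{20} = 1,  s_{21} = 27,  s_{22} = 28,  s_{23} = 23,  s_{24} = 19,  s_{25} = 10,  s_{26} = 29,  s_{27} = 7,  s_{28} = 4,  s_{29} = 11,  s_{30} = 15,  s_{31} = 26,  s_{32} = 9,  s_{33} = 3,  s_{34} = 12,  s_{35} = 15,  s_{36} = 27,  s_{37} = 10,  s_{38} = 5,  s_{39} = 15,  s_{40} = 20,  s_{41} = 3,  s_{42} = 23,  s_{43} = 26,  s_{44} = 17,  s_{45} = 11,  s_{46} = 28,  s_{47} = 7,  s_{48} = 3,  s_{49} = 10,  s_{50} = 13.
Since (s_{49}, s_{50}) = (s_1, s_2) = (10, 13) (two consecutive terms determine the rest), the sequence is periodic with period 48.
(16182 - 1) mod 48 = 5, so s_{16182} = s_6 = 31.

31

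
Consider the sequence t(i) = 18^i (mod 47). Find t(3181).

Computing terms: t(0) = 1,  t(1) = 18,  t(2) = 42,  t(3) = 4,  t(4) = 25,  t(5) = 27,  t(6) = 16,  t(7) = 6,  t(8) = 14,  t(9) = 17,  t(10) = 24,  t(11) = 9,  t(12) = 21,  t(13) = 2,  t(14) = 36,  t(15) = 37,  t(16) = 8,  t(17) = 3,  t(18) = 7,  t(19) = 32,  t(20) = 12,  t(21) = 28,  t(22) = 34,  t(23) = 1.
The sequence repeats with period 23.
(3181 - 0) mod 23 = 7, so t(3181) = t(7) = 6.

6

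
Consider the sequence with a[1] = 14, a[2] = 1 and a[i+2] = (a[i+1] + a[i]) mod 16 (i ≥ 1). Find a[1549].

14

Listing terms: a[1] = 14, a[2] = 1, a[3] = 15, a[4] = 0, a[5] = 15, a[6] = 15, a[7] = 14, a[8] = 13, a[9] = 11, a[10] = 8, a[11] = 3, a[12] = 11, a[13] = 14, a[14] = 9, a[15] = 7, a[16] = 0, a[17] = 7, a[18] = 7, a[19] = 14, a[20] = 5, a[21] = 3, a[22] = 8, a[23] = 11, a[24] = 3, a[25] = 14, a[26] = 1.
Since (a[25], a[26]) = (a[1], a[2]) = (14, 1) (two consecutive terms determine the rest), the sequence is periodic with period 24.
(1549 - 1) mod 24 = 12, so a[1549] = a[13] = 14.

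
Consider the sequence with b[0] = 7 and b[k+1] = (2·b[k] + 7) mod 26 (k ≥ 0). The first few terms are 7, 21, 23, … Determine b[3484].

We have b[0] = 7, b[1] = 21, b[2] = 23, b[3] = 1, b[4] = 9, b[5] = 25, b[6] = 5, b[7] = 17, b[8] = 15, b[9] = 11, b[10] = 3, b[11] = 13, b[12] = 7.
The sequence repeats with period 12.
(3484 - 0) mod 12 = 4, so b[3484] = b[4] = 9.

9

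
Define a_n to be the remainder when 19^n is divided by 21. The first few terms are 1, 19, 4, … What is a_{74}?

4

a_0 = 1,  a_1 = 19,  a_2 = 4,  a_3 = 13,  a_4 = 16,  a_5 = 10,  a_6 = 1.
Since a_6 = a_0 = 1, the sequence is periodic with period 6.
(74 - 0) mod 6 = 2, so a_{74} = a_2 = 4.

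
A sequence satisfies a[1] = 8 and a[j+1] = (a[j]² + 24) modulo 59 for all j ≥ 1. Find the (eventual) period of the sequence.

3

Listing terms: a[1] = 8, a[2] = 29, a[3] = 39, a[4] = 11, a[5] = 27, a[6] = 45, a[7] = 43, a[8] = 44, a[9] = 13, a[10] = 16, a[11] = 44.
Since a[11] = a[8] = 44, the sequence is eventually periodic: after a pre-period of length 7 it cycles with period 3.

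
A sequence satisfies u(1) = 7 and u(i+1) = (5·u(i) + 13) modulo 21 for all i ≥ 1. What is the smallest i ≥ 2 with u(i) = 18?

Computing terms: u(1) = 7, u(2) = 6, u(3) = 1, u(4) = 18, u(5) = 19, u(6) = 3, u(7) = 7.
The sequence repeats with period 6.
The value 18 first appears (with i ≥ 2) at u(4).

4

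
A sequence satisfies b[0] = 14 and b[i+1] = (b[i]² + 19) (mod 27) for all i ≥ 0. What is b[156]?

14

We have b[0] = 14; b[1] = 26; b[2] = 20; b[3] = 14.
Since b[3] = b[0] = 14, the sequence is periodic with period 3.
So b[156] = b[0 + ((156-0) mod 3)] = b[0] = 14.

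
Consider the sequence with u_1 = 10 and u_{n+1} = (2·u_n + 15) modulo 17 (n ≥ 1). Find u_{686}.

Listing terms: u_1 = 10, u_2 = 1, u_3 = 0, u_4 = 15, u_5 = 11, u_6 = 3, u_7 = 4, u_8 = 6, u_9 = 10.
Since u_9 = u_1 = 10, the sequence is periodic with period 8.
(686 - 1) mod 8 = 5, so u_{686} = u_6 = 3.

3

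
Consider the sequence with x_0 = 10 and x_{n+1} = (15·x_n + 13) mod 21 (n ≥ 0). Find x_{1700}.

Computing terms: x_0 = 10,  x_1 = 16,  x_2 = 1,  x_3 = 7,  x_4 = 13,  x_5 = 19,  x_6 = 4,  x_7 = 10.
Since x_7 = x_0 = 10, the sequence is periodic with period 7.
So x_{1700} = x_{0 + ((1700-0) mod 7)} = x_6 = 4.

4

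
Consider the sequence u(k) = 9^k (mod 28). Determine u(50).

25

u(1) = 9,  u(2) = 25,  u(3) = 1,  u(4) = 9.
The sequence repeats with period 3.
So u(50) = u(1 + ((50-1) mod 3)) = u(2) = 25.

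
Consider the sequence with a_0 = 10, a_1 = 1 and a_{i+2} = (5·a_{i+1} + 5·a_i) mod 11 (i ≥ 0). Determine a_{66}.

6

a_0 = 10, a_1 = 1, a_2 = 0, a_3 = 5, a_4 = 3, a_5 = 7, a_6 = 6, a_7 = 10, a_8 = 3, a_9 = 10, a_{10} = 10, a_{11} = 1.
The sequence repeats with period 10.
(66 - 0) mod 10 = 6, so a_{66} = a_6 = 6.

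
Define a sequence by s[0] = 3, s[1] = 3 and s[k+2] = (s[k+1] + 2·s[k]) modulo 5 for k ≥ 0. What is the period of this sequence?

4

Listing terms: s[0] = 3,  s[1] = 3,  s[2] = 4,  s[3] = 0,  s[4] = 3,  s[5] = 3.
The sequence repeats with period 4.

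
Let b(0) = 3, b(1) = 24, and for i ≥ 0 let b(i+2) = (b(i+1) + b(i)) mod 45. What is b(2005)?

b(0) = 3,  b(1) = 24,  b(2) = 27,  b(3) = 6,  b(4) = 33,  b(5) = 39,  b(6) = 27,  b(7) = 21,  b(8) = 3,  b(9) = 24.
Since (b(8), b(9)) = (b(0), b(1)) = (3, 24) (two consecutive terms determine the rest), the sequence is periodic with period 8.
(2005 - 0) mod 8 = 5, so b(2005) = b(5) = 39.

39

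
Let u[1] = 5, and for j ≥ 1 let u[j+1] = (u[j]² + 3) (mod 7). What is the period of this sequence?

Listing terms: u[1] = 5,  u[2] = 0,  u[3] = 3,  u[4] = 5.
Since u[4] = u[1] = 5, the sequence is periodic with period 3.

3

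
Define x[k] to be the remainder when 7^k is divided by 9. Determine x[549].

Listing terms: x[0] = 1; x[1] = 7; x[2] = 4; x[3] = 1.
Since x[3] = x[0] = 1, the sequence is periodic with period 3.
(549 - 0) mod 3 = 0, so x[549] = x[0] = 1.

1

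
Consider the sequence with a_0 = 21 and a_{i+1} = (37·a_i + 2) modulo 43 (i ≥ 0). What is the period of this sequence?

We have a_0 = 21; a_1 = 5; a_2 = 15; a_3 = 41; a_4 = 14; a_5 = 4; a_6 = 21.
Since a_6 = a_0 = 21, the sequence is periodic with period 6.

6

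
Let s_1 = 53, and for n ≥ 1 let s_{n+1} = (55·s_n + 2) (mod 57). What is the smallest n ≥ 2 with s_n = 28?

8

Computing terms: s_1 = 53,  s_2 = 10,  s_3 = 39,  s_4 = 38,  s_5 = 40,  s_6 = 36,  s_7 = 44,  s_8 = 28,  s_9 = 3,  s_{10} = 53.
Since s_{10} = s_1 = 53, the sequence is periodic with period 9.
The value 28 first appears (with n ≥ 2) at s_8.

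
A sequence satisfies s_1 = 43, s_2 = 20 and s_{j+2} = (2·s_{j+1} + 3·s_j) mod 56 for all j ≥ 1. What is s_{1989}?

Listing terms: s_1 = 43,  s_2 = 20,  s_3 = 1,  s_4 = 6,  s_5 = 15,  s_6 = 48,  s_7 = 29,  s_8 = 34,  s_9 = 43,  s_{10} = 20.
The sequence repeats with period 8.
(1989 - 1) mod 8 = 4, so s_{1989} = s_5 = 15.

15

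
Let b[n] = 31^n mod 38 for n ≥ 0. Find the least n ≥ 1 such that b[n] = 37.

b[0] = 1; b[1] = 31; b[2] = 11; b[3] = 37; b[4] = 7; b[5] = 27; b[6] = 1.
Since b[6] = b[0] = 1, the sequence is periodic with period 6.
The value 37 first appears (with n ≥ 1) at b[3].

3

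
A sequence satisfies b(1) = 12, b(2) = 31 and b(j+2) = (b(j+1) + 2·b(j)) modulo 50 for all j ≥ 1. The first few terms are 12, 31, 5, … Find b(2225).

27

Computing terms: b(1) = 12,  b(2) = 31,  b(3) = 5,  b(4) = 17,  b(5) = 27,  b(6) = 11,  b(7) = 15,  b(8) = 37,  b(9) = 17,  b(10) = 41,  b(11) = 25,  b(12) = 7,  b(13) = 7,  b(14) = 21,  b(15) = 35,  b(16) = 27,  b(17) = 47,  b(18) = 1,  b(19) = 45,  b(20) = 47,  b(21) = 37,  b(22) = 31,  b(23) = 5.
Since (b(22), b(23)) = (b(2), b(3)) = (31, 5) (two consecutive terms determine the rest), the sequence is eventually periodic: after a pre-period of length 1 it cycles with period 20.
For j ≥ 2, b(j) depends only on (j - 2) mod 20. (2225 - 2) mod 20 = 3, so b(2225) = b(5) = 27.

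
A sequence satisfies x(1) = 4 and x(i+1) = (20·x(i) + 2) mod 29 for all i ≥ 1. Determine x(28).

3

x(1) = 4,  x(2) = 24,  x(3) = 18,  x(4) = 14,  x(5) = 21,  x(6) = 16,  x(7) = 3,  x(8) = 4.
Since x(8) = x(1) = 4, the sequence is periodic with period 7.
So x(28) = x(1 + ((28-1) mod 7)) = x(7) = 3.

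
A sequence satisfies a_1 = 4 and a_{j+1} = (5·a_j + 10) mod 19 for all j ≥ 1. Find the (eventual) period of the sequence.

9

We have a_1 = 4; a_2 = 11; a_3 = 8; a_4 = 12; a_5 = 13; a_6 = 18; a_7 = 5; a_8 = 16; a_9 = 14; a_{10} = 4.
The sequence repeats with period 9.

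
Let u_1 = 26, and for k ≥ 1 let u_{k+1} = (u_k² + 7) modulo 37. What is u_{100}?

7

u_1 = 26,  u_2 = 17,  u_3 = 0,  u_4 = 7,  u_5 = 19,  u_6 = 35,  u_7 = 11,  u_8 = 17.
Since u_8 = u_2 = 17, the sequence is eventually periodic: after a pre-period of length 1 it cycles with period 6.
For k ≥ 2, u_k depends only on (k - 2) mod 6. (100 - 2) mod 6 = 2, so u_{100} = u_4 = 7.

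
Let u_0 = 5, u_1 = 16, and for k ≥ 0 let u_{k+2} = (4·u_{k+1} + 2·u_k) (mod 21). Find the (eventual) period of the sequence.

u_0 = 5; u_1 = 16; u_2 = 11; u_3 = 13; u_4 = 11; u_5 = 7; u_6 = 8; u_7 = 4; u_8 = 11; u_9 = 10; u_{10} = 20; u_{11} = 16; u_{12} = 20; u_{13} = 7; u_{14} = 5; u_{15} = 13; u_{16} = 20; u_{17} = 1; u_{18} = 2; u_{19} = 10; u_{20} = 2; u_{21} = 7; u_{22} = 11; u_{23} = 16; u_{24} = 2; u_{25} = 19; u_{26} = 17; u_{27} = 1; u_{28} = 17; u_{29} = 7; u_{30} = 20; u_{31} = 10; u_{32} = 17; u_{33} = 4; u_{34} = 8; u_{35} = 19; u_{36} = 8; u_{37} = 7; u_{38} = 2; u_{39} = 1; u_{40} = 8; u_{41} = 13; u_{42} = 5; u_{43} = 4; u_{44} = 5; u_{45} = 7; u_{46} = 17; u_{47} = 19; u_{48} = 5; u_{49} = 16.
The sequence repeats with period 48.

48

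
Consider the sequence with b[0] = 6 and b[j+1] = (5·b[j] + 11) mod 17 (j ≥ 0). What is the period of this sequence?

16

b[0] = 6, b[1] = 7, b[2] = 12, b[3] = 3, b[4] = 9, b[5] = 5, b[6] = 2, b[7] = 4, b[8] = 14, b[9] = 13, b[10] = 8, b[11] = 0, b[12] = 11, b[13] = 15, b[14] = 1, b[15] = 16, b[16] = 6.
The sequence repeats with period 16.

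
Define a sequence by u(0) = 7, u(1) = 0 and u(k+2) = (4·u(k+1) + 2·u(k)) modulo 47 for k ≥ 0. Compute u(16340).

We have u(0) = 7,  u(1) = 0,  u(2) = 14,  u(3) = 9,  u(4) = 17,  u(5) = 39,  u(6) = 2,  u(7) = 39,  u(8) = 19,  u(9) = 13,  u(10) = 43,  u(11) = 10,  u(12) = 32,  u(13) = 7,  u(14) = 45,  u(15) = 6,  u(16) = 20,  u(17) = 45,  u(18) = 32,  u(19) = 30,  u(20) = 43,  u(21) = 44,  u(22) = 27,  u(23) = 8,  u(24) = 39,  u(25) = 31,  u(26) = 14,  u(27) = 24,  u(28) = 30,  u(29) = 27,  u(30) = 27,  u(31) = 21,  u(32) = 44,  u(33) = 30,  u(34) = 20,  u(35) = 46,  u(36) = 36,  u(37) = 1,  u(38) = 29,  u(39) = 24,  u(40) = 13,  u(41) = 6,  u(42) = 3,  u(43) = 24,  u(44) = 8,  u(45) = 33,  u(46) = 7,  u(47) = 0.
The sequence repeats with period 46.
So u(16340) = u(0 + ((16340-0) mod 46)) = u(10) = 43.

43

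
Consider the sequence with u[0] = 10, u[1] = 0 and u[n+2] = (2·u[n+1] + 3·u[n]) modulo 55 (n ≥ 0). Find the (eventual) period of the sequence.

Listing terms: u[0] = 10; u[1] = 0; u[2] = 30; u[3] = 5; u[4] = 45; u[5] = 50; u[6] = 15; u[7] = 15; u[8] = 20; u[9] = 30; u[10] = 10; u[11] = 0.
Since (u[10], u[11]) = (u[0], u[1]) = (10, 0) (two consecutive terms determine the rest), the sequence is periodic with period 10.

10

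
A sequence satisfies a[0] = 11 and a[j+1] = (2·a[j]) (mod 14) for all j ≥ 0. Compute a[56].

Listing terms: a[0] = 11, a[1] = 8, a[2] = 2, a[3] = 4, a[4] = 8.
Since a[4] = a[1] = 8, the sequence is eventually periodic: after a pre-period of length 1 it cycles with period 3.
For j ≥ 1, a[j] depends only on (j - 1) mod 3. (56 - 1) mod 3 = 1, so a[56] = a[2] = 2.

2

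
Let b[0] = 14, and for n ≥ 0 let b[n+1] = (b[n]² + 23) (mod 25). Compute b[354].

b[0] = 14; b[1] = 19; b[2] = 9; b[3] = 4; b[4] = 14.
The sequence repeats with period 4.
(354 - 0) mod 4 = 2, so b[354] = b[2] = 9.

9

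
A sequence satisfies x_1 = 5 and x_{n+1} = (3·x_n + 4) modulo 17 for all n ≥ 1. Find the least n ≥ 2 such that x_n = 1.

7

We have x_1 = 5,  x_2 = 2,  x_3 = 10,  x_4 = 0,  x_5 = 4,  x_6 = 16,  x_7 = 1,  x_8 = 7,  x_9 = 8,  x_{10} = 11,  x_{11} = 3,  x_{12} = 13,  x_{13} = 9,  x_{14} = 14,  x_{15} = 12,  x_{16} = 6,  x_{17} = 5.
The sequence repeats with period 16.
The value 1 first appears (with n ≥ 2) at x_7.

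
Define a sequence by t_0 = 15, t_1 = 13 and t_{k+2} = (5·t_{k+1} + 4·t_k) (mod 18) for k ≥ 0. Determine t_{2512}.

Computing terms: t_0 = 15; t_1 = 13; t_2 = 17; t_3 = 11; t_4 = 15; t_5 = 11; t_6 = 7; t_7 = 7; t_8 = 9; t_9 = 1; t_{10} = 5; t_{11} = 11; t_{12} = 3; t_{13} = 5; t_{14} = 1; t_{15} = 7; t_{16} = 3; t_{17} = 7; t_{18} = 11; t_{19} = 11; t_{20} = 9; t_{21} = 17; t_{22} = 13; t_{23} = 7; t_{24} = 15; t_{25} = 13.
The sequence repeats with period 24.
So t_{2512} = t_{0 + ((2512-0) mod 24)} = t_{16} = 3.

3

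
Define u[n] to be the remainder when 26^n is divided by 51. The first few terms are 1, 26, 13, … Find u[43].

We have u[0] = 1,  u[1] = 26,  u[2] = 13,  u[3] = 32,  u[4] = 16,  u[5] = 8,  u[6] = 4,  u[7] = 2,  u[8] = 1.
Since u[8] = u[0] = 1, the sequence is periodic with period 8.
(43 - 0) mod 8 = 3, so u[43] = u[3] = 32.

32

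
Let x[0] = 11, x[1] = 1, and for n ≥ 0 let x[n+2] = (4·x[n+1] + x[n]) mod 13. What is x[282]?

2

x[0] = 11, x[1] = 1, x[2] = 2, x[3] = 9, x[4] = 12, x[5] = 5, x[6] = 6, x[7] = 3, x[8] = 5, x[9] = 10, x[10] = 6, x[11] = 8, x[12] = 12, x[13] = 4, x[14] = 2, x[15] = 12, x[16] = 11, x[17] = 4, x[18] = 1, x[19] = 8, x[20] = 7, x[21] = 10, x[22] = 8, x[23] = 3, x[24] = 7, x[25] = 5, x[26] = 1, x[27] = 9, x[28] = 11, x[29] = 1.
The sequence repeats with period 28.
So x[282] = x[0 + ((282-0) mod 28)] = x[2] = 2.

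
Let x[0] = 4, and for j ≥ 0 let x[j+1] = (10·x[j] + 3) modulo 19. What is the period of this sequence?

18

Listing terms: x[0] = 4,  x[1] = 5,  x[2] = 15,  x[3] = 1,  x[4] = 13,  x[5] = 0,  x[6] = 3,  x[7] = 14,  x[8] = 10,  x[9] = 8,  x[10] = 7,  x[11] = 16,  x[12] = 11,  x[13] = 18,  x[14] = 12,  x[15] = 9,  x[16] = 17,  x[17] = 2,  x[18] = 4.
Since x[18] = x[0] = 4, the sequence is periodic with period 18.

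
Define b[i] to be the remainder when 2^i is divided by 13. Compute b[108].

1

Listing terms: b[1] = 2; b[2] = 4; b[3] = 8; b[4] = 3; b[5] = 6; b[6] = 12; b[7] = 11; b[8] = 9; b[9] = 5; b[10] = 10; b[11] = 7; b[12] = 1; b[13] = 2.
Since b[13] = b[1] = 2, the sequence is periodic with period 12.
So b[108] = b[1 + ((108-1) mod 12)] = b[12] = 1.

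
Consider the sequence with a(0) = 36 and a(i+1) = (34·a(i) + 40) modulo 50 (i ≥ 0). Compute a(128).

6

Computing terms: a(0) = 36,  a(1) = 14,  a(2) = 16,  a(3) = 34,  a(4) = 46,  a(5) = 4,  a(6) = 26,  a(7) = 24,  a(8) = 6,  a(9) = 44,  a(10) = 36.
Since a(10) = a(0) = 36, the sequence is periodic with period 10.
(128 - 0) mod 10 = 8, so a(128) = a(8) = 6.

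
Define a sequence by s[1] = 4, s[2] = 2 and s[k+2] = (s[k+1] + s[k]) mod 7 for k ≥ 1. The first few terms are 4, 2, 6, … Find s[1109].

0

Listing terms: s[1] = 4,  s[2] = 2,  s[3] = 6,  s[4] = 1,  s[5] = 0,  s[6] = 1,  s[7] = 1,  s[8] = 2,  s[9] = 3,  s[10] = 5,  s[11] = 1,  s[12] = 6,  s[13] = 0,  s[14] = 6,  s[15] = 6,  s[16] = 5,  s[17] = 4,  s[18] = 2.
Since (s[17], s[18]) = (s[1], s[2]) = (4, 2) (two consecutive terms determine the rest), the sequence is periodic with period 16.
(1109 - 1) mod 16 = 4, so s[1109] = s[5] = 0.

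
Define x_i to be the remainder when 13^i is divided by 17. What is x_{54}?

Computing terms: x_1 = 13, x_2 = 16, x_3 = 4, x_4 = 1, x_5 = 13.
Since x_5 = x_1 = 13, the sequence is periodic with period 4.
So x_{54} = x_{1 + ((54-1) mod 4)} = x_2 = 16.

16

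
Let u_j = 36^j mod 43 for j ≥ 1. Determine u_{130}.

36

u_1 = 36, u_2 = 6, u_3 = 1, u_4 = 36.
Since u_4 = u_1 = 36, the sequence is periodic with period 3.
(130 - 1) mod 3 = 0, so u_{130} = u_1 = 36.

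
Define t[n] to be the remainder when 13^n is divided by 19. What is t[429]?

Listing terms: t[0] = 1, t[1] = 13, t[2] = 17, t[3] = 12, t[4] = 4, t[5] = 14, t[6] = 11, t[7] = 10, t[8] = 16, t[9] = 18, t[10] = 6, t[11] = 2, t[12] = 7, t[13] = 15, t[14] = 5, t[15] = 8, t[16] = 9, t[17] = 3, t[18] = 1.
The sequence repeats with period 18.
(429 - 0) mod 18 = 15, so t[429] = t[15] = 8.

8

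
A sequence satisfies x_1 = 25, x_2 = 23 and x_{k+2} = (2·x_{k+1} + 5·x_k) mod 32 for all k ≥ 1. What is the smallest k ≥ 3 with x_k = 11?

We have x_1 = 25,  x_2 = 23,  x_3 = 11,  x_4 = 9,  x_5 = 9,  x_6 = 31,  x_7 = 11,  x_8 = 17,  x_9 = 25,  x_{10} = 7,  x_{11} = 11,  x_{12} = 25,  x_{13} = 9,  x_{14} = 15,  x_{15} = 11,  x_{16} = 1,  x_{17} = 25,  x_{18} = 23.
The sequence repeats with period 16.
The value 11 first appears (with k ≥ 3) at x_3.

3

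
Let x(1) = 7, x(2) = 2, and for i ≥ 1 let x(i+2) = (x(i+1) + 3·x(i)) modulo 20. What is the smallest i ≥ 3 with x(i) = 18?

5

Listing terms: x(1) = 7, x(2) = 2, x(3) = 3, x(4) = 9, x(5) = 18, x(6) = 5, x(7) = 19, x(8) = 14, x(9) = 11, x(10) = 13, x(11) = 6, x(12) = 5, x(13) = 3, x(14) = 18, x(15) = 7, x(16) = 1, x(17) = 2, x(18) = 5, x(19) = 11, x(20) = 6, x(21) = 19, x(22) = 17, x(23) = 14, x(24) = 5, x(25) = 7, x(26) = 2.
Since (x(25), x(26)) = (x(1), x(2)) = (7, 2) (two consecutive terms determine the rest), the sequence is periodic with period 24.
The value 18 first appears (with i ≥ 3) at x(5).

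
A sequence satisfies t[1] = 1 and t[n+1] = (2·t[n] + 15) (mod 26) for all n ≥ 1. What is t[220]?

Computing terms: t[1] = 1, t[2] = 17, t[3] = 23, t[4] = 9, t[5] = 7, t[6] = 3, t[7] = 21, t[8] = 5, t[9] = 25, t[10] = 13, t[11] = 15, t[12] = 19, t[13] = 1.
Since t[13] = t[1] = 1, the sequence is periodic with period 12.
(220 - 1) mod 12 = 3, so t[220] = t[4] = 9.

9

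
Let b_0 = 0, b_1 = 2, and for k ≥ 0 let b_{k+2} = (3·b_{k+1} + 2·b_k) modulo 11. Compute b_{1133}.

We have b_0 = 0; b_1 = 2; b_2 = 6; b_3 = 0; b_4 = 1; b_5 = 3; b_6 = 0; b_7 = 6; b_8 = 7; b_9 = 0; b_{10} = 3; b_{11} = 9; b_{12} = 0; b_{13} = 7; b_{14} = 10; b_{15} = 0; b_{16} = 9; b_{17} = 5; b_{18} = 0; b_{19} = 10; b_{20} = 8; b_{21} = 0; b_{22} = 5; b_{23} = 4; b_{24} = 0; b_{25} = 8; b_{26} = 2; b_{27} = 0; b_{28} = 4; b_{29} = 1; b_{30} = 0; b_{31} = 2.
Since (b_{30}, b_{31}) = (b_0, b_1) = (0, 2) (two consecutive terms determine the rest), the sequence is periodic with period 30.
(1133 - 0) mod 30 = 23, so b_{1133} = b_{23} = 4.

4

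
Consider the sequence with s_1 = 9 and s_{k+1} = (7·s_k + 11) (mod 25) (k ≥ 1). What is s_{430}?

24

s_1 = 9; s_2 = 24; s_3 = 4; s_4 = 14; s_5 = 9.
The sequence repeats with period 4.
So s_{430} = s_{1 + ((430-1) mod 4)} = s_2 = 24.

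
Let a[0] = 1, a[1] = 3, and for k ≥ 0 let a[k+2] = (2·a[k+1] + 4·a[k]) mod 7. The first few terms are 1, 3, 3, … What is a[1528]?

5

We have a[0] = 1; a[1] = 3; a[2] = 3; a[3] = 4; a[4] = 6; a[5] = 0; a[6] = 3; a[7] = 6; a[8] = 3; a[9] = 2; a[10] = 2; a[11] = 5; a[12] = 4; a[13] = 0; a[14] = 2; a[15] = 4; a[16] = 2; a[17] = 6; a[18] = 6; a[19] = 1; a[20] = 5; a[21] = 0; a[22] = 6; a[23] = 5; a[24] = 6; a[25] = 4; a[26] = 4; a[27] = 3; a[28] = 1; a[29] = 0; a[30] = 4; a[31] = 1; a[32] = 4; a[33] = 5; a[34] = 5; a[35] = 2; a[36] = 3; a[37] = 0; a[38] = 5; a[39] = 3; a[40] = 5; a[41] = 1; a[42] = 1; a[43] = 6; a[44] = 2; a[45] = 0; a[46] = 1; a[47] = 2; a[48] = 1; a[49] = 3.
The sequence repeats with period 48.
So a[1528] = a[0 + ((1528-0) mod 48)] = a[40] = 5.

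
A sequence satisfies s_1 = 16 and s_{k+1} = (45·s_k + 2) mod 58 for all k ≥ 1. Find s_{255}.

Listing terms: s_1 = 16; s_2 = 26; s_3 = 12; s_4 = 20; s_5 = 32; s_6 = 50; s_7 = 48; s_8 = 16.
Since s_8 = s_1 = 16, the sequence is periodic with period 7.
(255 - 1) mod 7 = 2, so s_{255} = s_3 = 12.

12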